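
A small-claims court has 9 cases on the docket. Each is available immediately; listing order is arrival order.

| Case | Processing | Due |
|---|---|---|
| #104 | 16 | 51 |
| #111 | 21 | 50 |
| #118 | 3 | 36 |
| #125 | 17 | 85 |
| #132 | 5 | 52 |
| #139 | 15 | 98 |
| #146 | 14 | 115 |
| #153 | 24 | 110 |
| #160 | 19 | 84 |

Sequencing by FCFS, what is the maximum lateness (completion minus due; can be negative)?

50

FIFO (arrival order): #104 #111 #118 #125 #132 #139 #146 #153 #160.
#104: 0→16, due 51, lateness -35
#111: 16→37, due 50, lateness -13
#118: 37→40, due 36, lateness 4
#125: 40→57, due 85, lateness -28
#132: 57→62, due 52, lateness 10
#139: 62→77, due 98, lateness -21
#146: 77→91, due 115, lateness -24
#153: 91→115, due 110, lateness 5
#160: 115→134, due 84, lateness 50
Maximum = 50.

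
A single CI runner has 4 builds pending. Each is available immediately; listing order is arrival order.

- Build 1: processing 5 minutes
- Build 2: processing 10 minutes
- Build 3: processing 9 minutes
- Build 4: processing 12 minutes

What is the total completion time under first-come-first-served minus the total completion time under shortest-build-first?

1

FIFO (arrival order): Build 1 Build 2 Build 3 Build 4.
Build 1: 0→5
Build 2: 5→15
Build 3: 15→24
Build 4: 24→36
Sum = 5+15+24+36 = 80.
SPT (increasing processing time): Build 1 Build 3 Build 2 Build 4.
Build 1: 0→5
Build 3: 5→14
Build 2: 14→24
Build 4: 24→36
Sum = 5+14+24+36 = 79.
Difference = 80 − 79 = 1.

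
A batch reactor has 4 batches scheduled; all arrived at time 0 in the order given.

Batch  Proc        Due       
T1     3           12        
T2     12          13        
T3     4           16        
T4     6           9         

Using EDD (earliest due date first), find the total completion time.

EDD (increasing due date): T4 T1 T2 T3.
T4: 0→6
T1: 6→9
T2: 9→21
T3: 21→25
Sum = 6+9+21+25 = 61.

61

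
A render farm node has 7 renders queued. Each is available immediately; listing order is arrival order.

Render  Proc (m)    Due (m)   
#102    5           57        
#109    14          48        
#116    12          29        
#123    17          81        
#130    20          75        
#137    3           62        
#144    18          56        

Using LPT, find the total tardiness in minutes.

LPT (decreasing processing time): #130 #144 #123 #109 #116 #102 #137.
#130: 0→20, due 75, tardiness 0
#144: 20→38, due 56, tardiness 0
#123: 38→55, due 81, tardiness 0
#109: 55→69, due 48, tardiness 21
#116: 69→81, due 29, tardiness 52
#102: 81→86, due 57, tardiness 29
#137: 86→89, due 62, tardiness 27
Sum = 0+0+0+21+52+29+27 = 129.

129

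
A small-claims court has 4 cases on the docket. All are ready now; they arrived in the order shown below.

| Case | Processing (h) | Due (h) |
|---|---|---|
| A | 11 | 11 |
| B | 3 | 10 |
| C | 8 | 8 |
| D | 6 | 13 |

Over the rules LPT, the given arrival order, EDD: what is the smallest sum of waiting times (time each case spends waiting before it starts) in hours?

LPT (decreasing processing time): A C D B.
A: waits 0, runs 0→11
C: waits 11, runs 11→19
D: waits 19, runs 19→25
B: waits 25, runs 25→28
Sum = 0+11+19+25 = 55.
FIFO (arrival order): A B C D.
A: waits 0, runs 0→11
B: waits 11, runs 11→14
C: waits 14, runs 14→22
D: waits 22, runs 22→28
Sum = 0+11+14+22 = 47.
EDD (increasing due date): C B A D.
C: waits 0, runs 0→8
B: waits 8, runs 8→11
A: waits 11, runs 11→22
D: waits 22, runs 22→28
Sum = 0+8+11+22 = 41.
LPT 55, FIFO 47, EDD 41 → minimum 41.

41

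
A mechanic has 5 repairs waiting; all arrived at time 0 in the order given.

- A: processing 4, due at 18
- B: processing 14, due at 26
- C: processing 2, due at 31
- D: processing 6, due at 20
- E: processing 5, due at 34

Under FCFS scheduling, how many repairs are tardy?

1

FIFO (arrival order): A B C D E.
A: 0→4, due 18, tardiness 0
B: 4→18, due 26, tardiness 0
C: 18→20, due 31, tardiness 0
D: 20→26, due 20, tardiness 6
E: 26→31, due 34, tardiness 0
Late repairs: 1.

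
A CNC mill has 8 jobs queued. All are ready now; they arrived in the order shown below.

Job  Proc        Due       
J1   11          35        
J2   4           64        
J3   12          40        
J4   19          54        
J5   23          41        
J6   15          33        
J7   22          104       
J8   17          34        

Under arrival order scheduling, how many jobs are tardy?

FIFO (arrival order): J1 J2 J3 J4 J5 J6 J7 J8.
J1: 0→11, due 35, tardiness 0
J2: 11→15, due 64, tardiness 0
J3: 15→27, due 40, tardiness 0
J4: 27→46, due 54, tardiness 0
J5: 46→69, due 41, tardiness 28
J6: 69→84, due 33, tardiness 51
J7: 84→106, due 104, tardiness 2
J8: 106→123, due 34, tardiness 89
Late jobs: 4.

4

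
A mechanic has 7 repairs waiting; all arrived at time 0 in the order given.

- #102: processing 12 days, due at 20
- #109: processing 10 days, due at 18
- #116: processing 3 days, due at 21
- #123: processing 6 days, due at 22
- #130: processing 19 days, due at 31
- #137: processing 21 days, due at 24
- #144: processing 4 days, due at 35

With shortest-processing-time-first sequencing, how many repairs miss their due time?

4

SPT (increasing processing time): #116 #144 #123 #109 #102 #130 #137.
#116: 0→3, due 21, tardiness 0
#144: 3→7, due 35, tardiness 0
#123: 7→13, due 22, tardiness 0
#109: 13→23, due 18, tardiness 5
#102: 23→35, due 20, tardiness 15
#130: 35→54, due 31, tardiness 23
#137: 54→75, due 24, tardiness 51
Late repairs: 4.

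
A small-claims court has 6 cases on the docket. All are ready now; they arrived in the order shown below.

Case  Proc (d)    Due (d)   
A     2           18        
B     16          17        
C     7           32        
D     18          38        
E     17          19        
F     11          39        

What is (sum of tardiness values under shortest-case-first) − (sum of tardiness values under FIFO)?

7

SPT (increasing processing time): A C F B E D.
A: 0→2, due 18, tardiness 0
C: 2→9, due 32, tardiness 0
F: 9→20, due 39, tardiness 0
B: 20→36, due 17, tardiness 19
E: 36→53, due 19, tardiness 34
D: 53→71, due 38, tardiness 33
Sum = 0+0+0+19+34+33 = 86.
FIFO (arrival order): A B C D E F.
A: 0→2, due 18, tardiness 0
B: 2→18, due 17, tardiness 1
C: 18→25, due 32, tardiness 0
D: 25→43, due 38, tardiness 5
E: 43→60, due 19, tardiness 41
F: 60→71, due 39, tardiness 32
Sum = 0+1+0+5+41+32 = 79.
Difference = 86 − 79 = 7.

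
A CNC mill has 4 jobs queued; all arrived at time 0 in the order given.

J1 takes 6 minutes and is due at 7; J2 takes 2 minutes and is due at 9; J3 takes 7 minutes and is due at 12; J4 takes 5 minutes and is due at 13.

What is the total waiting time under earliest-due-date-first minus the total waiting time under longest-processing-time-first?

-9

EDD (increasing due date): J1 J2 J3 J4.
J1: waits 0, runs 0→6
J2: waits 6, runs 6→8
J3: waits 8, runs 8→15
J4: waits 15, runs 15→20
Sum = 0+6+8+15 = 29.
LPT (decreasing processing time): J3 J1 J4 J2.
J3: waits 0, runs 0→7
J1: waits 7, runs 7→13
J4: waits 13, runs 13→18
J2: waits 18, runs 18→20
Sum = 0+7+13+18 = 38.
Difference = 29 − 38 = -9.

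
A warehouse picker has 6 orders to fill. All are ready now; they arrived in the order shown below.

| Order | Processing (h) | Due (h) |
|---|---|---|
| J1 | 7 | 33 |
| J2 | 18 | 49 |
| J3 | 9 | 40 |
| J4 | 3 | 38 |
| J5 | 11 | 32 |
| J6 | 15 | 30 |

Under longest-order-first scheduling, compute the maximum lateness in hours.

LPT (decreasing processing time): J2 J6 J5 J3 J1 J4.
J2: 0→18, due 49, lateness -31
J6: 18→33, due 30, lateness 3
J5: 33→44, due 32, lateness 12
J3: 44→53, due 40, lateness 13
J1: 53→60, due 33, lateness 27
J4: 60→63, due 38, lateness 25
Maximum = 27.

27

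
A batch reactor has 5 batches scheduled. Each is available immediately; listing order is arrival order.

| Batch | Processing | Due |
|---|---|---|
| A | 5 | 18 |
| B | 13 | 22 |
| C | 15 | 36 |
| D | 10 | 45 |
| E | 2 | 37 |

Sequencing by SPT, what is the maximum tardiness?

9

SPT (increasing processing time): E A D B C.
E: 0→2, due 37, tardiness 0
A: 2→7, due 18, tardiness 0
D: 7→17, due 45, tardiness 0
B: 17→30, due 22, tardiness 8
C: 30→45, due 36, tardiness 9
Maximum = 9.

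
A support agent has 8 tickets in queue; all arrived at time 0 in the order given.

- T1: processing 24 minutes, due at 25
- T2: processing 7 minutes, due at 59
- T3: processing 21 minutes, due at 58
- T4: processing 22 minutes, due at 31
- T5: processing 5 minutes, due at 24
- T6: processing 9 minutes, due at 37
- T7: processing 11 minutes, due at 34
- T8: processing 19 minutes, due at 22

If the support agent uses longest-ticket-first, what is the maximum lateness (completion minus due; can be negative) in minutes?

94

LPT (decreasing processing time): T1 T4 T3 T8 T7 T6 T2 T5.
T1: 0→24, due 25, lateness -1
T4: 24→46, due 31, lateness 15
T3: 46→67, due 58, lateness 9
T8: 67→86, due 22, lateness 64
T7: 86→97, due 34, lateness 63
T6: 97→106, due 37, lateness 69
T2: 106→113, due 59, lateness 54
T5: 113→118, due 24, lateness 94
Maximum = 94.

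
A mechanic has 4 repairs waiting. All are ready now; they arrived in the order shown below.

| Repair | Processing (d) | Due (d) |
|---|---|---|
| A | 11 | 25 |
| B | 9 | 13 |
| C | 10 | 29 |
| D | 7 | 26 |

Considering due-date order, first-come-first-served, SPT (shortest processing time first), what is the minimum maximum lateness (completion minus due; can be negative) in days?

EDD (increasing due date): B A D C.
B: 0→9, due 13, lateness -4
A: 9→20, due 25, lateness -5
D: 20→27, due 26, lateness 1
C: 27→37, due 29, lateness 8
Maximum = 8.
FIFO (arrival order): A B C D.
A: 0→11, due 25, lateness -14
B: 11→20, due 13, lateness 7
C: 20→30, due 29, lateness 1
D: 30→37, due 26, lateness 11
Maximum = 11.
SPT (increasing processing time): D B C A.
D: 0→7, due 26, lateness -19
B: 7→16, due 13, lateness 3
C: 16→26, due 29, lateness -3
A: 26→37, due 25, lateness 12
Maximum = 12.
EDD 8, FIFO 11, SPT 12 → minimum 8.

8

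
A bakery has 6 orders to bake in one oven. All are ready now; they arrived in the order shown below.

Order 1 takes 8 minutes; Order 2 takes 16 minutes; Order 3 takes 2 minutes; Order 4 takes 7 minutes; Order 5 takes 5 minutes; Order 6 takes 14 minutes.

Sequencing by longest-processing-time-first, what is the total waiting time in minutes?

179

LPT (decreasing processing time): Order 2 Order 6 Order 1 Order 4 Order 5 Order 3.
Order 2: waits 0, runs 0→16
Order 6: waits 16, runs 16→30
Order 1: waits 30, runs 30→38
Order 4: waits 38, runs 38→45
Order 5: waits 45, runs 45→50
Order 3: waits 50, runs 50→52
Sum = 0+16+30+38+45+50 = 179.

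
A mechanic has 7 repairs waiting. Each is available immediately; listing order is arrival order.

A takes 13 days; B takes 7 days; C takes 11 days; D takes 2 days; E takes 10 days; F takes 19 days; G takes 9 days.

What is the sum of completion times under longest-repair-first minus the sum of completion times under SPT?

130

LPT (decreasing processing time): F A C E G B D.
F: 0→19
A: 19→32
C: 32→43
E: 43→53
G: 53→62
B: 62→69
D: 69→71
Sum = 19+32+43+53+62+69+71 = 349.
SPT (increasing processing time): D B G E C A F.
D: 0→2
B: 2→9
G: 9→18
E: 18→28
C: 28→39
A: 39→52
F: 52→71
Sum = 2+9+18+28+39+52+71 = 219.
Difference = 349 − 219 = 130.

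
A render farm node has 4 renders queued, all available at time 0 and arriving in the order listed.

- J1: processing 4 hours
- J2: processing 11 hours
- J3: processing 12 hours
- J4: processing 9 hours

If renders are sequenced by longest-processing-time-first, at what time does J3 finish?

12

LPT (decreasing processing time): J3 J2 J4 J1.
J3: 0→12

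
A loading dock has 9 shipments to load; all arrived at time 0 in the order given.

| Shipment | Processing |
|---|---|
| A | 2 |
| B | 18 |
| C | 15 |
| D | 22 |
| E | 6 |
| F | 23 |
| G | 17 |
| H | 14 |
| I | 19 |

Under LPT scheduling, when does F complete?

23

LPT (decreasing processing time): F D I B G C H E A.
F: 0→23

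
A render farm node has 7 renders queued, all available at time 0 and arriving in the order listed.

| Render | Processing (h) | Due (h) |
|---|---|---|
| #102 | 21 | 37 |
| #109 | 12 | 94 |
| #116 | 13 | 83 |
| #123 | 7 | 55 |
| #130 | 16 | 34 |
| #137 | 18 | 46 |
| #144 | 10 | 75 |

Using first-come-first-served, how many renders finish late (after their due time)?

3

FIFO (arrival order): #102 #109 #116 #123 #130 #137 #144.
#102: 0→21, due 37, tardiness 0
#109: 21→33, due 94, tardiness 0
#116: 33→46, due 83, tardiness 0
#123: 46→53, due 55, tardiness 0
#130: 53→69, due 34, tardiness 35
#137: 69→87, due 46, tardiness 41
#144: 87→97, due 75, tardiness 22
Late renders: 3.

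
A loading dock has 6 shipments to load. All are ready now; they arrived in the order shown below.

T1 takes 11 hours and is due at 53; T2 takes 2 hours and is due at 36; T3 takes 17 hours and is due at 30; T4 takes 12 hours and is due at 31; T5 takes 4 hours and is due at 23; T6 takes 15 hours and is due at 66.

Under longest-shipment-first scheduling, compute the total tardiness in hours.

76

LPT (decreasing processing time): T3 T6 T4 T1 T5 T2.
T3: 0→17, due 30, tardiness 0
T6: 17→32, due 66, tardiness 0
T4: 32→44, due 31, tardiness 13
T1: 44→55, due 53, tardiness 2
T5: 55→59, due 23, tardiness 36
T2: 59→61, due 36, tardiness 25
Sum = 0+0+13+2+36+25 = 76.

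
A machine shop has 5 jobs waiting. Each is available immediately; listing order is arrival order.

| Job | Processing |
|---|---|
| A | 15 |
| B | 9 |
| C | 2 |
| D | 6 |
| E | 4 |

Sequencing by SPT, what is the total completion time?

SPT (increasing processing time): C E D B A.
C: 0→2
E: 2→6
D: 6→12
B: 12→21
A: 21→36
Sum = 2+6+12+21+36 = 77.

77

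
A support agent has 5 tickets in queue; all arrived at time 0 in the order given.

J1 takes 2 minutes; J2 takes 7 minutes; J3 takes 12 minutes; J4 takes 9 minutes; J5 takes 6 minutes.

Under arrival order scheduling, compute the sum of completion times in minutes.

FIFO (arrival order): J1 J2 J3 J4 J5.
J1: 0→2
J2: 2→9
J3: 9→21
J4: 21→30
J5: 30→36
Sum = 2+9+21+30+36 = 98.

98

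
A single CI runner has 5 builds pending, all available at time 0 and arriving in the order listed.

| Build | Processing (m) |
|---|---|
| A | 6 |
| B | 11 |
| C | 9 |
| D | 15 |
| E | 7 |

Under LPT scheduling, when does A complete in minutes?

48

LPT (decreasing processing time): D B C E A.
D: 0→15
B: 15→26
C: 26→35
E: 35→42
A: 42→48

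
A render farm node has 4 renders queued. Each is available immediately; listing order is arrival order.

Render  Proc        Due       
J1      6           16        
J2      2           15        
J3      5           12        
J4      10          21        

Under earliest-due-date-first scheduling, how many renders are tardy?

EDD (increasing due date): J3 J2 J1 J4.
J3: 0→5, due 12, tardiness 0
J2: 5→7, due 15, tardiness 0
J1: 7→13, due 16, tardiness 0
J4: 13→23, due 21, tardiness 2
Late renders: 1.

1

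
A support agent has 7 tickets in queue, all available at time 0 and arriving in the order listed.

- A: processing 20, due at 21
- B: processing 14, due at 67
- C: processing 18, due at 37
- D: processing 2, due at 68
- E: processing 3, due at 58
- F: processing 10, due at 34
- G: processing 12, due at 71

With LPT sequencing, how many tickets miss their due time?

4

LPT (decreasing processing time): A C B G F E D.
A: 0→20, due 21, tardiness 0
C: 20→38, due 37, tardiness 1
B: 38→52, due 67, tardiness 0
G: 52→64, due 71, tardiness 0
F: 64→74, due 34, tardiness 40
E: 74→77, due 58, tardiness 19
D: 77→79, due 68, tardiness 11
Late tickets: 4.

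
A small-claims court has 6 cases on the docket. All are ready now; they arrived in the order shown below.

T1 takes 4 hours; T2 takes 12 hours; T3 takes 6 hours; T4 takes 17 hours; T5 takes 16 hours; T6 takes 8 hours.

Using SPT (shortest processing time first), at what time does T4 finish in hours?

63

SPT (increasing processing time): T1 T3 T6 T2 T5 T4.
T1: 0→4
T3: 4→10
T6: 10→18
T2: 18→30
T5: 30→46
T4: 46→63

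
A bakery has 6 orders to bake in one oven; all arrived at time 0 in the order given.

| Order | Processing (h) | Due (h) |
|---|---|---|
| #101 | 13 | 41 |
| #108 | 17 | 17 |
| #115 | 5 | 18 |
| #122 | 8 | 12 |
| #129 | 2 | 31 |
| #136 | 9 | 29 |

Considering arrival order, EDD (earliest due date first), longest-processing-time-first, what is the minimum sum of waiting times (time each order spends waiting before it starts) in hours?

143

FIFO (arrival order): #101 #108 #115 #122 #129 #136.
#101: waits 0, runs 0→13
#108: waits 13, runs 13→30
#115: waits 30, runs 30→35
#122: waits 35, runs 35→43
#129: waits 43, runs 43→45
#136: waits 45, runs 45→54
Sum = 0+13+30+35+43+45 = 166.
EDD (increasing due date): #122 #108 #115 #136 #129 #101.
#122: waits 0, runs 0→8
#108: waits 8, runs 8→25
#115: waits 25, runs 25→30
#136: waits 30, runs 30→39
#129: waits 39, runs 39→41
#101: waits 41, runs 41→54
Sum = 0+8+25+30+39+41 = 143.
LPT (decreasing processing time): #108 #101 #136 #122 #115 #129.
#108: waits 0, runs 0→17
#101: waits 17, runs 17→30
#136: waits 30, runs 30→39
#122: waits 39, runs 39→47
#115: waits 47, runs 47→52
#129: waits 52, runs 52→54
Sum = 0+17+30+39+47+52 = 185.
FIFO 166, EDD 143, LPT 185 → minimum 143.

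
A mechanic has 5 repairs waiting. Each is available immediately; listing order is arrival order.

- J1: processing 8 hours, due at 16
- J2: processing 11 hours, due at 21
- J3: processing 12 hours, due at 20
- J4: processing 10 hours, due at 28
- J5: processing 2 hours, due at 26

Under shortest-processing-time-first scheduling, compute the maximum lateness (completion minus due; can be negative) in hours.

23

SPT (increasing processing time): J5 J1 J4 J2 J3.
J5: 0→2, due 26, lateness -24
J1: 2→10, due 16, lateness -6
J4: 10→20, due 28, lateness -8
J2: 20→31, due 21, lateness 10
J3: 31→43, due 20, lateness 23
Maximum = 23.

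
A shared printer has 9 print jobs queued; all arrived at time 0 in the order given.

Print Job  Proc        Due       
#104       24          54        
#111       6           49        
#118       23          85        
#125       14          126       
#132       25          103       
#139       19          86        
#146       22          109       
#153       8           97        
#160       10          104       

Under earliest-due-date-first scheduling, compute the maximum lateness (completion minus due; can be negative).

28

EDD (increasing due date): #111 #104 #118 #139 #153 #132 #160 #146 #125.
#111: 0→6, due 49, lateness -43
#104: 6→30, due 54, lateness -24
#118: 30→53, due 85, lateness -32
#139: 53→72, due 86, lateness -14
#153: 72→80, due 97, lateness -17
#132: 80→105, due 103, lateness 2
#160: 105→115, due 104, lateness 11
#146: 115→137, due 109, lateness 28
#125: 137→151, due 126, lateness 25
Maximum = 28.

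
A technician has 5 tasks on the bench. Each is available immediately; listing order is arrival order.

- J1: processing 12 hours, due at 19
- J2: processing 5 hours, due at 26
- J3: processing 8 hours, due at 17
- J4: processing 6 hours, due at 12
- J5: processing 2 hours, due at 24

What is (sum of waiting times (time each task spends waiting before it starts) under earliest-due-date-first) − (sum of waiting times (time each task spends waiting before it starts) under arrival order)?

EDD (increasing due date): J4 J3 J1 J5 J2.
J4: waits 0, runs 0→6
J3: waits 6, runs 6→14
J1: waits 14, runs 14→26
J5: waits 26, runs 26→28
J2: waits 28, runs 28→33
Sum = 0+6+14+26+28 = 74.
FIFO (arrival order): J1 J2 J3 J4 J5.
J1: waits 0, runs 0→12
J2: waits 12, runs 12→17
J3: waits 17, runs 17→25
J4: waits 25, runs 25→31
J5: waits 31, runs 31→33
Sum = 0+12+17+25+31 = 85.
Difference = 74 − 85 = -11.

-11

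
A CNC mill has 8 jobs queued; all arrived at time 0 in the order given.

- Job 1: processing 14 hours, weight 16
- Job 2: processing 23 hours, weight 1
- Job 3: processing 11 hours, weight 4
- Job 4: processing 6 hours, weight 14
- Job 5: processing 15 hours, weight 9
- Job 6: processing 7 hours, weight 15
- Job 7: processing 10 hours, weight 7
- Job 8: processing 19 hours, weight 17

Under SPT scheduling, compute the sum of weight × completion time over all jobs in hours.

SPT (increasing processing time): Job 4 Job 6 Job 7 Job 3 Job 1 Job 5 Job 8 Job 2.
Job 4: finishes 6, weight 14, w·C = 84
Job 6: finishes 13, weight 15, w·C = 195
Job 7: finishes 23, weight 7, w·C = 161
Job 3: finishes 34, weight 4, w·C = 136
Job 1: finishes 48, weight 16, w·C = 768
Job 5: finishes 63, weight 9, w·C = 567
Job 8: finishes 82, weight 17, w·C = 1394
Job 2: finishes 105, weight 1, w·C = 105
Sum = 84+195+161+136+768+567+1394+105 = 3410.

3410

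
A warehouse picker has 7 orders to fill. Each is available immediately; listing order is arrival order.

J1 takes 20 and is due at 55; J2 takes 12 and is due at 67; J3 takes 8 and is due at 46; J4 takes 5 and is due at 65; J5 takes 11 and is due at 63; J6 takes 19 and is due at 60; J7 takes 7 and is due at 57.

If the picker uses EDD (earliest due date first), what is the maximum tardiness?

EDD (increasing due date): J3 J1 J7 J6 J5 J4 J2.
J3: 0→8, due 46, tardiness 0
J1: 8→28, due 55, tardiness 0
J7: 28→35, due 57, tardiness 0
J6: 35→54, due 60, tardiness 0
J5: 54→65, due 63, tardiness 2
J4: 65→70, due 65, tardiness 5
J2: 70→82, due 67, tardiness 15
Maximum = 15.

15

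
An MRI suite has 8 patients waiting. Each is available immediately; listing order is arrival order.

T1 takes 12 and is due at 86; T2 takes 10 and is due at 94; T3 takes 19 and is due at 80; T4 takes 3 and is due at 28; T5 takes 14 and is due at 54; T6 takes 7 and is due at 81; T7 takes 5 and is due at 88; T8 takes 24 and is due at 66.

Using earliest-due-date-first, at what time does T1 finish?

79

EDD (increasing due date): T4 T5 T8 T3 T6 T1 T7 T2.
T4: 0→3
T5: 3→17
T8: 17→41
T3: 41→60
T6: 60→67
T1: 67→79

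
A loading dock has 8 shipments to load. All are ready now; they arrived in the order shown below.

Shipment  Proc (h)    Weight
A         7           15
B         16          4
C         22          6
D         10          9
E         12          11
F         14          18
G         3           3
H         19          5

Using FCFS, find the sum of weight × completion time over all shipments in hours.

3924

FIFO (arrival order): A B C D E F G H.
A: finishes 7, weight 15, w·C = 105
B: finishes 23, weight 4, w·C = 92
C: finishes 45, weight 6, w·C = 270
D: finishes 55, weight 9, w·C = 495
E: finishes 67, weight 11, w·C = 737
F: finishes 81, weight 18, w·C = 1458
G: finishes 84, weight 3, w·C = 252
H: finishes 103, weight 5, w·C = 515
Sum = 105+92+270+495+737+1458+252+515 = 3924.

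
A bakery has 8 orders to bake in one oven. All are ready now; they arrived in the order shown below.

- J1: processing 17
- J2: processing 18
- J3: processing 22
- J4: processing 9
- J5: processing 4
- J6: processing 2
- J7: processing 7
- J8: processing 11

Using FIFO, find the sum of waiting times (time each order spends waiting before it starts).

FIFO (arrival order): J1 J2 J3 J4 J5 J6 J7 J8.
J1: waits 0, runs 0→17
J2: waits 17, runs 17→35
J3: waits 35, runs 35→57
J4: waits 57, runs 57→66
J5: waits 66, runs 66→70
J6: waits 70, runs 70→72
J7: waits 72, runs 72→79
J8: waits 79, runs 79→90
Sum = 0+17+35+57+66+70+72+79 = 396.

396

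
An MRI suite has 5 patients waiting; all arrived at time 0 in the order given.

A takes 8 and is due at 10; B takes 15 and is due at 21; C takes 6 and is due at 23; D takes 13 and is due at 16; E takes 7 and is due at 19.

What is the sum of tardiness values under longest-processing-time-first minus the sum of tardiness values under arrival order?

LPT (decreasing processing time): B D A E C.
B: 0→15, due 21, tardiness 0
D: 15→28, due 16, tardiness 12
A: 28→36, due 10, tardiness 26
E: 36→43, due 19, tardiness 24
C: 43→49, due 23, tardiness 26
Sum = 0+12+26+24+26 = 88.
FIFO (arrival order): A B C D E.
A: 0→8, due 10, tardiness 0
B: 8→23, due 21, tardiness 2
C: 23→29, due 23, tardiness 6
D: 29→42, due 16, tardiness 26
E: 42→49, due 19, tardiness 30
Sum = 0+2+6+26+30 = 64.
Difference = 88 − 64 = 24.

24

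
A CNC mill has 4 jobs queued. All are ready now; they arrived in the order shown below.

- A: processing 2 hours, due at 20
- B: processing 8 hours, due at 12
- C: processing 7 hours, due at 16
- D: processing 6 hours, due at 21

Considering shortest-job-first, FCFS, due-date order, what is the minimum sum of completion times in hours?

SPT (increasing processing time): A D C B.
A: 0→2
D: 2→8
C: 8→15
B: 15→23
Sum = 2+8+15+23 = 48.
FIFO (arrival order): A B C D.
A: 0→2
B: 2→10
C: 10→17
D: 17→23
Sum = 2+10+17+23 = 52.
EDD (increasing due date): B C A D.
B: 0→8
C: 8→15
A: 15→17
D: 17→23
Sum = 8+15+17+23 = 63.
SPT 48, FIFO 52, EDD 63 → minimum 48.

48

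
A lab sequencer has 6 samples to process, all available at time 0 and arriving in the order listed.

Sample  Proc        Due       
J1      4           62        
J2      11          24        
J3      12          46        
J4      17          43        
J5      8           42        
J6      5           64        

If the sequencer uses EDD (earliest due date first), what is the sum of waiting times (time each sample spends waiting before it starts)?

EDD (increasing due date): J2 J5 J4 J3 J1 J6.
J2: waits 0, runs 0→11
J5: waits 11, runs 11→19
J4: waits 19, runs 19→36
J3: waits 36, runs 36→48
J1: waits 48, runs 48→52
J6: waits 52, runs 52→57
Sum = 0+11+19+36+48+52 = 166.

166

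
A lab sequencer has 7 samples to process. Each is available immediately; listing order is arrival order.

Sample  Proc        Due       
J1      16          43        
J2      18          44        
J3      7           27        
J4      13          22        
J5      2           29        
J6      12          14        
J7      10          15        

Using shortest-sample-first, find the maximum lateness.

34

SPT (increasing processing time): J5 J3 J7 J6 J4 J1 J2.
J5: 0→2, due 29, lateness -27
J3: 2→9, due 27, lateness -18
J7: 9→19, due 15, lateness 4
J6: 19→31, due 14, lateness 17
J4: 31→44, due 22, lateness 22
J1: 44→60, due 43, lateness 17
J2: 60→78, due 44, lateness 34
Maximum = 34.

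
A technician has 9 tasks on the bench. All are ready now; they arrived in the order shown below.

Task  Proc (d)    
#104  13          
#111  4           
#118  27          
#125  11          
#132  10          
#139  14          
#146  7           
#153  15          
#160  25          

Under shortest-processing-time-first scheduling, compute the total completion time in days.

471

SPT (increasing processing time): #111 #146 #132 #125 #104 #139 #153 #160 #118.
#111: 0→4
#146: 4→11
#132: 11→21
#125: 21→32
#104: 32→45
#139: 45→59
#153: 59→74
#160: 74→99
#118: 99→126
Sum = 4+11+21+32+45+59+74+99+126 = 471.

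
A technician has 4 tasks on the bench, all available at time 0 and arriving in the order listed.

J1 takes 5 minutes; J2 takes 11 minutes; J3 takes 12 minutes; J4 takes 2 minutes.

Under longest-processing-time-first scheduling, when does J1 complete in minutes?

28

LPT (decreasing processing time): J3 J2 J1 J4.
J3: 0→12
J2: 12→23
J1: 23→28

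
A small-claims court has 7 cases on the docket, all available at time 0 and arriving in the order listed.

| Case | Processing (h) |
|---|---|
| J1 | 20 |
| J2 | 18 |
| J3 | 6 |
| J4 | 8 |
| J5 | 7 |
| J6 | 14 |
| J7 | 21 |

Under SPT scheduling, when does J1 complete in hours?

SPT (increasing processing time): J3 J5 J4 J6 J2 J1 J7.
J3: 0→6
J5: 6→13
J4: 13→21
J6: 21→35
J2: 35→53
J1: 53→73

73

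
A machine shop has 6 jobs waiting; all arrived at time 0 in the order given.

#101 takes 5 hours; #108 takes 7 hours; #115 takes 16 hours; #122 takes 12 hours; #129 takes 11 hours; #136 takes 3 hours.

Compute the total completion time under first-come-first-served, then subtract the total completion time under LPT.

FIFO (arrival order): #101 #108 #115 #122 #129 #136.
#101: 0→5
#108: 5→12
#115: 12→28
#122: 28→40
#129: 40→51
#136: 51→54
Sum = 5+12+28+40+51+54 = 190.
LPT (decreasing processing time): #115 #122 #129 #108 #101 #136.
#115: 0→16
#122: 16→28
#129: 28→39
#108: 39→46
#101: 46→51
#136: 51→54
Sum = 16+28+39+46+51+54 = 234.
Difference = 190 − 234 = -44.

-44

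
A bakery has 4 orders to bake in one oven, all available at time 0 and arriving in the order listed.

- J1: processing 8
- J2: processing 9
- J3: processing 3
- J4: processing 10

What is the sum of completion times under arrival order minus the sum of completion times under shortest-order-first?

11

FIFO (arrival order): J1 J2 J3 J4.
J1: 0→8
J2: 8→17
J3: 17→20
J4: 20→30
Sum = 8+17+20+30 = 75.
SPT (increasing processing time): J3 J1 J2 J4.
J3: 0→3
J1: 3→11
J2: 11→20
J4: 20→30
Sum = 3+11+20+30 = 64.
Difference = 75 − 64 = 11.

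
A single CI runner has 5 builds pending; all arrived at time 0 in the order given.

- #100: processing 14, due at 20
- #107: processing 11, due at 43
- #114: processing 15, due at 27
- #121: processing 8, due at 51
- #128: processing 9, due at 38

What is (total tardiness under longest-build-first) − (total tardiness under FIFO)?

LPT (decreasing processing time): #114 #100 #107 #128 #121.
#114: 0→15, due 27, tardiness 0
#100: 15→29, due 20, tardiness 9
#107: 29→40, due 43, tardiness 0
#128: 40→49, due 38, tardiness 11
#121: 49→57, due 51, tardiness 6
Sum = 0+9+0+11+6 = 26.
FIFO (arrival order): #100 #107 #114 #121 #128.
#100: 0→14, due 20, tardiness 0
#107: 14→25, due 43, tardiness 0
#114: 25→40, due 27, tardiness 13
#121: 40→48, due 51, tardiness 0
#128: 48→57, due 38, tardiness 19
Sum = 0+0+13+0+19 = 32.
Difference = 26 − 32 = -6.

-6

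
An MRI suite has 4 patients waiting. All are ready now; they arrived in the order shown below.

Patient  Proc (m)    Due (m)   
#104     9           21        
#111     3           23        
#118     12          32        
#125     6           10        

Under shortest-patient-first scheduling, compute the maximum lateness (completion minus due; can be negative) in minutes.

-1

SPT (increasing processing time): #111 #125 #104 #118.
#111: 0→3, due 23, lateness -20
#125: 3→9, due 10, lateness -1
#104: 9→18, due 21, lateness -3
#118: 18→30, due 32, lateness -2
Maximum = -1.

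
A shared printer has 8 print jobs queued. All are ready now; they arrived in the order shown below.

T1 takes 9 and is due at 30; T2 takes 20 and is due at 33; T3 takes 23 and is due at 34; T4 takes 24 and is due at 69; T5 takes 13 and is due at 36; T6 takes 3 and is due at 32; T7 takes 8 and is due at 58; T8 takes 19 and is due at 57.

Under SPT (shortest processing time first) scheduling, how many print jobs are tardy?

SPT (increasing processing time): T6 T7 T1 T5 T8 T2 T3 T4.
T6: 0→3, due 32, tardiness 0
T7: 3→11, due 58, tardiness 0
T1: 11→20, due 30, tardiness 0
T5: 20→33, due 36, tardiness 0
T8: 33→52, due 57, tardiness 0
T2: 52→72, due 33, tardiness 39
T3: 72→95, due 34, tardiness 61
T4: 95→119, due 69, tardiness 50
Late print jobs: 3.

3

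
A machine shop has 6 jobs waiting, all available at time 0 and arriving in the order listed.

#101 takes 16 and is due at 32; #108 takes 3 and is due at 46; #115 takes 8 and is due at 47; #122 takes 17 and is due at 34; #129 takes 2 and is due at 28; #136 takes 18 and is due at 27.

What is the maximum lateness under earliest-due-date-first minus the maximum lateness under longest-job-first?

-17

EDD (increasing due date): #136 #129 #101 #122 #108 #115.
#136: 0→18, due 27, lateness -9
#129: 18→20, due 28, lateness -8
#101: 20→36, due 32, lateness 4
#122: 36→53, due 34, lateness 19
#108: 53→56, due 46, lateness 10
#115: 56→64, due 47, lateness 17
Maximum = 19.
LPT (decreasing processing time): #136 #122 #101 #115 #108 #129.
#136: 0→18, due 27, lateness -9
#122: 18→35, due 34, lateness 1
#101: 35→51, due 32, lateness 19
#115: 51→59, due 47, lateness 12
#108: 59→62, due 46, lateness 16
#129: 62→64, due 28, lateness 36
Maximum = 36.
Difference = 19 − 36 = -17.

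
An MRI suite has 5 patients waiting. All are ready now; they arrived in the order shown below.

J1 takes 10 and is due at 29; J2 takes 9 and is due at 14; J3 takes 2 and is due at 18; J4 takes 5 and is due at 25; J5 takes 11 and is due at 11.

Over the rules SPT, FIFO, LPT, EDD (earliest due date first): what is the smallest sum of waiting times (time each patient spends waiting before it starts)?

SPT (increasing processing time): J3 J4 J2 J1 J5.
J3: waits 0, runs 0→2
J4: waits 2, runs 2→7
J2: waits 7, runs 7→16
J1: waits 16, runs 16→26
J5: waits 26, runs 26→37
Sum = 0+2+7+16+26 = 51.
FIFO (arrival order): J1 J2 J3 J4 J5.
J1: waits 0, runs 0→10
J2: waits 10, runs 10→19
J3: waits 19, runs 19→21
J4: waits 21, runs 21→26
J5: waits 26, runs 26→37
Sum = 0+10+19+21+26 = 76.
LPT (decreasing processing time): J5 J1 J2 J4 J3.
J5: waits 0, runs 0→11
J1: waits 11, runs 11→21
J2: waits 21, runs 21→30
J4: waits 30, runs 30→35
J3: waits 35, runs 35→37
Sum = 0+11+21+30+35 = 97.
EDD (increasing due date): J5 J2 J3 J4 J1.
J5: waits 0, runs 0→11
J2: waits 11, runs 11→20
J3: waits 20, runs 20→22
J4: waits 22, runs 22→27
J1: waits 27, runs 27→37
Sum = 0+11+20+22+27 = 80.
SPT 51, FIFO 76, LPT 97, EDD 80 → minimum 51.

51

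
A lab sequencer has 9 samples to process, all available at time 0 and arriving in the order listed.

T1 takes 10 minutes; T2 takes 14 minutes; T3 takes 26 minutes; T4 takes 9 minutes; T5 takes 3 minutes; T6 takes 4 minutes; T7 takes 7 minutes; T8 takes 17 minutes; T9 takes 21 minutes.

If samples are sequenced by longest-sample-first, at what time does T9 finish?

47

LPT (decreasing processing time): T3 T9 T8 T2 T1 T4 T7 T6 T5.
T3: 0→26
T9: 26→47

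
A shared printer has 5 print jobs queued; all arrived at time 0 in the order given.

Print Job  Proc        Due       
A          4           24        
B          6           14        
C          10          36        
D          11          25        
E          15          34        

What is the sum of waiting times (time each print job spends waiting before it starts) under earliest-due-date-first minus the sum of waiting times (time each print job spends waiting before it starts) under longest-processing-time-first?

EDD (increasing due date): B A D E C.
B: waits 0, runs 0→6
A: waits 6, runs 6→10
D: waits 10, runs 10→21
E: waits 21, runs 21→36
C: waits 36, runs 36→46
Sum = 0+6+10+21+36 = 73.
LPT (decreasing processing time): E D C B A.
E: waits 0, runs 0→15
D: waits 15, runs 15→26
C: waits 26, runs 26→36
B: waits 36, runs 36→42
A: waits 42, runs 42→46
Sum = 0+15+26+36+42 = 119.
Difference = 73 − 119 = -46.

-46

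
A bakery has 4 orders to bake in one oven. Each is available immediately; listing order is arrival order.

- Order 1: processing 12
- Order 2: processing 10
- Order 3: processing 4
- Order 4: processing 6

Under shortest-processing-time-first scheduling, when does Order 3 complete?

4

SPT (increasing processing time): Order 3 Order 4 Order 2 Order 1.
Order 3: 0→4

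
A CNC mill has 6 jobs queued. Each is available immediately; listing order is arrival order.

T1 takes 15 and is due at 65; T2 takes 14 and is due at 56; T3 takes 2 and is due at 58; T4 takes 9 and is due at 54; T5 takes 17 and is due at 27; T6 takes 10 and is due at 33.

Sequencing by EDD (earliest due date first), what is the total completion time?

EDD (increasing due date): T5 T6 T4 T2 T3 T1.
T5: 0→17
T6: 17→27
T4: 27→36
T2: 36→50
T3: 50→52
T1: 52→67
Sum = 17+27+36+50+52+67 = 249.

249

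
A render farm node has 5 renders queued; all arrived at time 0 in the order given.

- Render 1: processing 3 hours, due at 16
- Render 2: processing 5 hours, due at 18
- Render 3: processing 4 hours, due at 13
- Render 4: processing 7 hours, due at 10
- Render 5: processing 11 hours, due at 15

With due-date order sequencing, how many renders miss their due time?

3

EDD (increasing due date): Render 4 Render 3 Render 5 Render 1 Render 2.
Render 4: 0→7, due 10, tardiness 0
Render 3: 7→11, due 13, tardiness 0
Render 5: 11→22, due 15, tardiness 7
Render 1: 22→25, due 16, tardiness 9
Render 2: 25→30, due 18, tardiness 12
Late renders: 3.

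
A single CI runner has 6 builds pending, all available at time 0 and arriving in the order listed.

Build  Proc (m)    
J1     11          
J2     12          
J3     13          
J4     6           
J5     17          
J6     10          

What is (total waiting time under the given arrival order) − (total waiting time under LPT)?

-34

FIFO (arrival order): J1 J2 J3 J4 J5 J6.
J1: waits 0, runs 0→11
J2: waits 11, runs 11→23
J3: waits 23, runs 23→36
J4: waits 36, runs 36→42
J5: waits 42, runs 42→59
J6: waits 59, runs 59→69
Sum = 0+11+23+36+42+59 = 171.
LPT (decreasing processing time): J5 J3 J2 J1 J6 J4.
J5: waits 0, runs 0→17
J3: waits 17, runs 17→30
J2: waits 30, runs 30→42
J1: waits 42, runs 42→53
J6: waits 53, runs 53→63
J4: waits 63, runs 63→69
Sum = 0+17+30+42+53+63 = 205.
Difference = 171 − 205 = -34.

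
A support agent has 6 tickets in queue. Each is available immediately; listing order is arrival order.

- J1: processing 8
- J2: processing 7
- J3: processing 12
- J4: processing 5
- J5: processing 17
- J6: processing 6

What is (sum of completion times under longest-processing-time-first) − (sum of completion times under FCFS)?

46

LPT (decreasing processing time): J5 J3 J1 J2 J6 J4.
J5: 0→17
J3: 17→29
J1: 29→37
J2: 37→44
J6: 44→50
J4: 50→55
Sum = 17+29+37+44+50+55 = 232.
FIFO (arrival order): J1 J2 J3 J4 J5 J6.
J1: 0→8
J2: 8→15
J3: 15→27
J4: 27→32
J5: 32→49
J6: 49→55
Sum = 8+15+27+32+49+55 = 186.
Difference = 232 − 186 = 46.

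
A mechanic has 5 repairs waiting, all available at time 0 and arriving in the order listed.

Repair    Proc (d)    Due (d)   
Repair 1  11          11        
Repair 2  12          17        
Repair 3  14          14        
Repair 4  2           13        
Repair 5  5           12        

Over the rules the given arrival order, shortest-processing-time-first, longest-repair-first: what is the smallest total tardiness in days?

50

FIFO (arrival order): Repair 1 Repair 2 Repair 3 Repair 4 Repair 5.
Repair 1: 0→11, due 11, tardiness 0
Repair 2: 11→23, due 17, tardiness 6
Repair 3: 23→37, due 14, tardiness 23
Repair 4: 37→39, due 13, tardiness 26
Repair 5: 39→44, due 12, tardiness 32
Sum = 0+6+23+26+32 = 87.
SPT (increasing processing time): Repair 4 Repair 5 Repair 1 Repair 2 Repair 3.
Repair 4: 0→2, due 13, tardiness 0
Repair 5: 2→7, due 12, tardiness 0
Repair 1: 7→18, due 11, tardiness 7
Repair 2: 18→30, due 17, tardiness 13
Repair 3: 30→44, due 14, tardiness 30
Sum = 0+0+7+13+30 = 50.
LPT (decreasing processing time): Repair 3 Repair 2 Repair 1 Repair 5 Repair 4.
Repair 3: 0→14, due 14, tardiness 0
Repair 2: 14→26, due 17, tardiness 9
Repair 1: 26→37, due 11, tardiness 26
Repair 5: 37→42, due 12, tardiness 30
Repair 4: 42→44, due 13, tardiness 31
Sum = 0+9+26+30+31 = 96.
FIFO 87, SPT 50, LPT 96 → minimum 50.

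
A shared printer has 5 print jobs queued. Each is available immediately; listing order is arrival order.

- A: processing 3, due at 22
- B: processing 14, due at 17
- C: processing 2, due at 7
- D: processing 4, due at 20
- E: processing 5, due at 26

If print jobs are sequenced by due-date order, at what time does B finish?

EDD (increasing due date): C B D A E.
C: 0→2
B: 2→16

16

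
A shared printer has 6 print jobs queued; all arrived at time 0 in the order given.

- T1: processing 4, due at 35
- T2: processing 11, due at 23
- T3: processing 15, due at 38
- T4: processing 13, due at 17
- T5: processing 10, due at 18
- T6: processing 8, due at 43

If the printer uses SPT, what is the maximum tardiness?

29

SPT (increasing processing time): T1 T6 T5 T2 T4 T3.
T1: 0→4, due 35, tardiness 0
T6: 4→12, due 43, tardiness 0
T5: 12→22, due 18, tardiness 4
T2: 22→33, due 23, tardiness 10
T4: 33→46, due 17, tardiness 29
T3: 46→61, due 38, tardiness 23
Maximum = 29.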